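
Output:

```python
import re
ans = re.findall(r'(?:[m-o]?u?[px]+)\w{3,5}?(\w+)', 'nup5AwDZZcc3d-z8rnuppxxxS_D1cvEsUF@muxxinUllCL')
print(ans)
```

This matches optionally a character in [m-o], then optionally a literal 'u', then one or more of one of [px] (non-capturing group); then 3 to 5 of a word character (lazy); then one or more of a word character (captured).
Lazy quantifiers expand one character at a time until the remainder of the pattern can match.
Scanning left to right: at [0:13] match 'nup5AwDZZcc3d', group 1 = 'DZZcc3d'; at [17:34] match 'nuppxxxS_D1cvEsUF', group 1 = '1cvEsUF'; at [35:46] match 'muxxinUllCL', group 1 = 'llCL'.
`findall` collects group 1 from each match (3 total).

['DZZcc3d', '1cvEsUF', 'llCL']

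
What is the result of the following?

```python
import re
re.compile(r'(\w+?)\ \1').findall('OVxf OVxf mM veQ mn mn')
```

['OVxf', 'mn']

A backreference is literal: `\1` must see the identical characters the first group matched.
Matches: at [0:9] match 'OVxf OVxf', group 1 = 'OVxf'; at [17:22] match 'mn mn', group 1 = 'mn'.
Because there's exactly one group, `findall` drops the full match and keeps group 1 from each hit.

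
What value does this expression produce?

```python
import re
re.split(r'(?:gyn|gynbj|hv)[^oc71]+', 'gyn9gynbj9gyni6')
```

Matches to split on: at [0:15] → 'gyn9gynbj9gyni6'.
Splitting on the pattern gives 2 pieces.

['', '']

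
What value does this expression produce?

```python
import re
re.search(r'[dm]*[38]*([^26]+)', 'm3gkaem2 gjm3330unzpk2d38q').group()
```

This matches zero or more of one of [dm], then zero or more of one of [38]; then one or more of any character except [26] (captured).
`search` walks the string left to right and returns the first match it finds.
The match spans [0:7] → 'm3gkaem'.
Captured: group 1 = 'gkaem'.

'm3gkaem'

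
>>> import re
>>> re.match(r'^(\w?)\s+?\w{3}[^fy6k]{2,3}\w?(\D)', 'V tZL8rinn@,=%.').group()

Pattern: anchored at the start of the string; then optionally a word character (captured); then one or more of whitespace (lazy); then exactly 3 of a word character, then 2 to 3 of any character except [fy6k], then optionally a word character; then a non-digit (captured).
`match` is anchored at position 0; if the pattern doesn't fit there, it returns None.
The match spans [0:10] → 'V tZL8rinn'.
Captured: group 1 = 'V', group 2 = 'n'.

'V tZL8rinn'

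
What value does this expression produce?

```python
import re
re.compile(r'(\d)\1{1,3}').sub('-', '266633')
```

'2--'

`\1` is not a pattern — it's the concrete string captured by group 1, re-applied verbatim.
Matches: at [1:4] → '666'; at [4:6] → '33'.
`sub` substitutes '-' at each match site.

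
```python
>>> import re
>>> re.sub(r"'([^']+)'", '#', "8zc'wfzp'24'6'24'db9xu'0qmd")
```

'8zc#24#24#0qmd'

Matches: at [3:9] → "'wfzp'"; at [11:14] → "'6'"; at [16:23] → "'db9xu'".
Each match is replaced by '#'.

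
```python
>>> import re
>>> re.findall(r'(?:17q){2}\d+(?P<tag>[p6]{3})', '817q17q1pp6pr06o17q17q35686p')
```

The pattern matches the literal '17q' repeated 2 times, then one or more of a digit; then exactly 3 of one of [p6] (captured as 'tag').
Scanning left to right: at [1:11] match '17q17q1pp6', group 1 = 'pp6'.
One capturing group, so `findall` returns just the captured substring from the one match — 1 in all.

['pp6']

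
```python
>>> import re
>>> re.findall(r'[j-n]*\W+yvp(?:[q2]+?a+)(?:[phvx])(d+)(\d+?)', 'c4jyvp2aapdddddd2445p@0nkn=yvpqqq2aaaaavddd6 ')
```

Pattern: zero or more of a character in [j-n], then one or more of a non-word character, then the literal 'yvp'; then one or more of one of [q2] (lazy), then one or more of the literal 'a' (non-capturing group); then one of [phvx] (non-capturing group); then one or more of a literal 'd' (captured); then one or more of a digit (lazy) (captured).
2 groups means the one result is a tuple of 2 captured strings — 1 here.

[('ddd', '6')]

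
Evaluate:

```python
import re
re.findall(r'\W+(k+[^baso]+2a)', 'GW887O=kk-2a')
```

['kk-2a']

One capturing group, so `findall` returns just the captured substring from the one match — 1 in all.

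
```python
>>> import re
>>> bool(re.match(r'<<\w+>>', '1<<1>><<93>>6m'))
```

False

`re.match` only tries the pattern at the start of the string.
Here position 0 doesn't satisfy it, so the call returns None, and `bool(None)` is False.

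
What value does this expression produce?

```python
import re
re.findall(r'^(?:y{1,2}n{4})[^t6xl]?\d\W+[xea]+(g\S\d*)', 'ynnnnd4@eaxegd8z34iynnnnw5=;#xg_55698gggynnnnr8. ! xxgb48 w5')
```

This matches anchored at the start of the string; then 1 to 2 of the literal 'y', then exactly 4 of a literal 'n' (non-capturing group); then optionally any character except [t6xl], then a digit, then one or more of a non-word character; then one or more of one of [xea]; then the literal 'g', then a non-whitespace character, then zero or more of a digit (captured).
Scanning left to right: at [0:15] match 'ynnnnd4@eaxegd8', group 1 = 'gd8'.
One capturing group, so `findall` returns just the captured substring from the one match — 1 in all.

['gd8']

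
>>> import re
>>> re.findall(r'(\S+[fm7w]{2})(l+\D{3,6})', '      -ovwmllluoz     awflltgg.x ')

Pattern: one or more of a non-whitespace character, then exactly 2 of one of [fm7w] (captured); then one or more of a literal 'l', then 3 to 6 of a non-digit (captured).
Matches: at [6:20] match '-ovwmllluoz   ', groups = ('-ovwm', 'llluoz   '); at [22:33] match 'awflltgg.x ', groups = ('awf', 'lltgg.x ').
2 groups means each result is a tuple of 2 captured strings — 2 here.

[('-ovwm', 'llluoz   '), ('awf', 'lltgg.x ')]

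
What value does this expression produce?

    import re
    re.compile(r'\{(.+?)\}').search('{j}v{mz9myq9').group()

`re.search` scans for the first position where the pattern succeeds.
The match spans [0:3] → '{j}'.
Captured: group 1 = 'j'.

'{j}'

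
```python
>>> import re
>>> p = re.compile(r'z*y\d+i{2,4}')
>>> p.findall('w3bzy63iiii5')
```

This matches zero or more of the literal 'z', then a literal 'y'; then one or more of a digit, then 2 to 4 of the literal 'i'.
Walking the string: at [3:11] → 'zy63iiii'.
Since nothing is captured, `findall` lists the 1 matched substring directly.

['zy63iiii']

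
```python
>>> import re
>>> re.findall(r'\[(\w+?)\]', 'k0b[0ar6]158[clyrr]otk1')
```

One capturing group, so `findall` returns just the captured substring from each match — 2 in all.

['0ar6', 'clyrr']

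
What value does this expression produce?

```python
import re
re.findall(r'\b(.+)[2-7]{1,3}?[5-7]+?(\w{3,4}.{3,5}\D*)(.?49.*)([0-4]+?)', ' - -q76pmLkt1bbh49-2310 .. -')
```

[('q', 'pmLkt1bbh', '49-231', '0')]

This matches a word boundary (`\b`, zero-width); then one or more of any character (captured); then 1 to 3 of a character in [2-7] (lazy), then one or more of a character in [5-7] (lazy); then 3 to 4 of a word character, then 3 to 5 of any character, then zero or more of a non-digit (captured); then optionally any character, then the literal '49', then zero or more of any character (captured); then one or more of a character in [0-4] (lazy) (captured).
Matches: at [4:23] match 'q76pmLkt1bbh49-2310', groups = ('q', 'pmLkt1bbh', '49-231', '0').
`findall` packs the 4 group values into a tuple for every match.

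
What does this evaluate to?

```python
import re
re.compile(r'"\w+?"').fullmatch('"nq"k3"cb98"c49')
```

None

`re.fullmatch` requires the pattern to consume the entire string.
Here the pattern can't cover the whole string, so the call returns None.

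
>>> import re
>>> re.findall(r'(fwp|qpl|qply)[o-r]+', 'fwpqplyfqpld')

['fwp']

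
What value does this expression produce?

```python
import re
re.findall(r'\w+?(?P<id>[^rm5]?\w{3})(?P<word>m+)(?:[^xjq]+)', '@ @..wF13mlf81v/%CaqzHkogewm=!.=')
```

[('F13', 'm'), ('ogew', 'm')]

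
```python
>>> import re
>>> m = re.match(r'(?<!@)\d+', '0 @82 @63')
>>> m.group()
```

'0'

With `match`, the pattern is implicitly anchored at the beginning.
The match spans [0:1] → '0'.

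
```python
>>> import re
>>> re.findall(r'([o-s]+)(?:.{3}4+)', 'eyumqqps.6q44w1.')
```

['qqps']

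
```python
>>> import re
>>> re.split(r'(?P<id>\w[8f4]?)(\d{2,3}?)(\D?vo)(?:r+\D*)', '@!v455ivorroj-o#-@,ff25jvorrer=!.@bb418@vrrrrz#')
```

The pattern matches a word character, then optionally one of [8f4] (captured as 'id'); then 2 to 3 of a digit (lazy) (captured); then optionally a non-digit, then the literal 'vo' (captured); then one or more of the literal 'r', then zero or more of a non-digit (non-capturing group).
Matches to split on: at [2:21] → 'v455ivorroj-o#-@,ff'.
Because the pattern has a capturing group, `split` also inserts each captured text between the pieces.

['@!', 'v4', '55', 'ivo', '25jvorrer=!.@bb418@vrrrrz#']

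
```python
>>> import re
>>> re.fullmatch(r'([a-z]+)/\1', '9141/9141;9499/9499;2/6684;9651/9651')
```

`\1` has to match the exact text group 1 already captured.
`fullmatch` succeeds only if the pattern covers the string from start to end.
Here the pattern can't cover the whole string, so the call returns None.

None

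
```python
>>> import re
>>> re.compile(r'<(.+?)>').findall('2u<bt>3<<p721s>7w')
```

Matches: at [2:6] match '<bt>', group 1 = 'bt'; at [7:15] match '<<p721s>', group 1 = '<p721s'.
One capturing group, so `findall` returns just the captured substring from each match — 2 in all.

['bt', '<p721s']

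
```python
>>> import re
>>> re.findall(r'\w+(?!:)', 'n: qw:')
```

['q']

The negative lookaround is zero-width — it rules out positions where the adjacent text would match, without consuming anything.
Scanning left to right: at [3:4] → 'q'.
No capturing groups, so `findall` returns the 1 full match string.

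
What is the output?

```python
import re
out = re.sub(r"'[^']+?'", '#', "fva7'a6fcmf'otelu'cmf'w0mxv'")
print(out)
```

fva7#otelu#w0mxv'

Matches: at [4:12] → "'a6fcmf'"; at [17:22] → "'cmf'".
`sub` substitutes '#' at each match site.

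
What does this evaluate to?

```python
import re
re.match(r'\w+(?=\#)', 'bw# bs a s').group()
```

'bw'

`re.match` only tries the pattern at the start of the string.
The match spans [0:2] → 'bw'.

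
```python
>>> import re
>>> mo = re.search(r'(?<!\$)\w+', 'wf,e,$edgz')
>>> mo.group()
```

'wf'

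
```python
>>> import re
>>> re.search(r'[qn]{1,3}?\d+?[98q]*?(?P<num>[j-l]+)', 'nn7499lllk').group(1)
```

'lllk'

The match spans [0:10] → 'nn7499lllk'.
Captured: group 1 = 'lllk'.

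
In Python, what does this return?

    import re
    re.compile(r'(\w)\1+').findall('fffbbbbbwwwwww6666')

After group 1 captures some text, `\1` only succeeds where that same text appears again.
Matches: at [0:3] match 'fff', group 1 = 'f'; at [3:8] match 'bbbbb', group 1 = 'b'; at [8:14] match 'wwwwww', group 1 = 'w'; at [14:18] match '6666', group 1 = '6'.
One capturing group, so `findall` returns just the captured substring from each match — 4 in all.

['f', 'b', 'w', '6']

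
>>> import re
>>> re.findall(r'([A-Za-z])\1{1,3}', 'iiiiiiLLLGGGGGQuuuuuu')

['i', 'i', 'L', 'G', 'u', 'u']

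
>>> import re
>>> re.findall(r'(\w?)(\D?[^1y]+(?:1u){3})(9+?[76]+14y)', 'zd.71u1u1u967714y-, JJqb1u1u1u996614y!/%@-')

[('z', 'd.71u1u1u', '967714y'), ('', '-, JJqb1u1u1u', '996614y')]

Pattern: optionally a word character (captured); then optionally a non-digit, then one or more of any character except [1y], then the literal '1u' repeated 3 times (captured); then one or more of the literal '9' (lazy), then one or more of one of [76], then the literal '14y' (captured).
Scanning left to right: at [0:17] match 'zd.71u1u1u967714y', groups = ('z', 'd.71u1u1u', '967714y'); at [17:37] match '-, JJqb1u1u1u996614y', groups = ('', '-, JJqb1u1u1u', '996614y').
With 3 capturing groups, `findall` returns a 3-tuple per match.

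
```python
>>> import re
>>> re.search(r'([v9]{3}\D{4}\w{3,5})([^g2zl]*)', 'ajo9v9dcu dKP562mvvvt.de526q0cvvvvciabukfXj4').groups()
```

Pattern: exactly 3 of one of [v9], then exactly 4 of a non-digit, then 3 to 5 of a word character (captured); then zero or more of any character except [g2zl] (captured).
`search` walks the string left to right and returns the first match it finds.
The match spans [3:15] → '9v9dcu dKP56'.
Captured: group 1 = '9v9dcu dKP56', group 2 = ''.

('9v9dcu dKP56', '')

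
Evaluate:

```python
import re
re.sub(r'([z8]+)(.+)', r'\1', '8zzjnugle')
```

'8zz'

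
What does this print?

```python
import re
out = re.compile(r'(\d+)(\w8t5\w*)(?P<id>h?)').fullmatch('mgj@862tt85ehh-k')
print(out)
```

The pattern matches one or more of a digit (captured); then a word character, then the literal '8t5', then zero or more of a word character (captured); then optionally a literal 'h' (captured as 'id').
`re.fullmatch` requires the pattern to consume the entire string.
Here the pattern can't cover the whole string, so the call returns None.

None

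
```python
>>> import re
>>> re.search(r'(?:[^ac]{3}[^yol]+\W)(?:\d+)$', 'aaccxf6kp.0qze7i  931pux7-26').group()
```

'xf6kp.0qze7i  931pux7-26'

The pattern matches exactly 3 of any character except [ac], then one or more of any character except [yol], then a non-word character (non-capturing group); then one or more of a digit (non-capturing group); then anchored at the end.
`re.search` tries every starting position until one works.
The match spans [4:28] → 'xf6kp.0qze7i  931pux7-26'.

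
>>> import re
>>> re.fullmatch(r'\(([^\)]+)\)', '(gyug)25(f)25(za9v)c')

None

`fullmatch` succeeds only if the pattern covers the string from start to end.
Here the string isn't matched end-to-end, so the call returns None.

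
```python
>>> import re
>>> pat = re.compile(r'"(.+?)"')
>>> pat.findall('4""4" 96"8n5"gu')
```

Lazy quantifiers expand one character at a time until the remainder of the pattern can match.
Because there's exactly one group, `findall` drops the full match and keeps group 1 from each hit.

['"4', '8n5']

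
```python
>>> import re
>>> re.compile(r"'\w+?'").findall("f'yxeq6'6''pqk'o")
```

["'yxeq6'", "'pqk'"]

Walking the string: at [1:8] → "'yxeq6'"; at [10:15] → "'pqk'".
Since nothing is captured, `findall` lists the 2 matched substrings directly.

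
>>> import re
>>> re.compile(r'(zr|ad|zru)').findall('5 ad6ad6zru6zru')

Branches in `(...|...)` are attempted left-to-right; the first branch that allows the whole pattern to succeed is taken.
Walking the string: at [2:4] match 'ad', group 1 = 'ad'; at [5:7] match 'ad', group 1 = 'ad'; at [8:10] match 'zr', group 1 = 'zr'; at [12:14] match 'zr', group 1 = 'zr'.
With a single group, `findall` returns only what that group captured — 4 items.

['ad', 'ad', 'zr', 'zr']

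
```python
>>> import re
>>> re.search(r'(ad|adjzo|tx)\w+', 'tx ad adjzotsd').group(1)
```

'ad'

The match spans [6:14] → 'adjzotsd'.
Captured: group 1 = 'ad'.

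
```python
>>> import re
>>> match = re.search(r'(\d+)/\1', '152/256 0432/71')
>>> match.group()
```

'2/2'

The backreference `\1` re-matches whatever the first group consumed, character for character.
The match spans [2:5] → '2/2'.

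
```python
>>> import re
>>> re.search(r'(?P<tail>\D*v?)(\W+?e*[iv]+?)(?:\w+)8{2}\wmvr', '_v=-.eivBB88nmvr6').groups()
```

('_v=-', '.ei')

Pattern: zero or more of a non-digit, then optionally the literal 'v' (captured as 'tail'); then one or more of a non-word character (lazy), then zero or more of a literal 'e', then one or more of one of [iv] (lazy) (captured); then one or more of a word character (non-capturing group); then exactly 2 of a literal '8', then a word character, then the literal 'mvr'.
`search` walks the string left to right and returns the first match it finds.
The match spans [0:16] → '_v=-.eivBB88nmvr'.
Captured: group 1 = '_v=-', group 2 = '.ei'.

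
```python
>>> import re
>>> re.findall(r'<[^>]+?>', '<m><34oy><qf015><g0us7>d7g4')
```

['<m>', '<34oy>', '<qf015>', '<g0us7>']

With no groups in the pattern, `findall` gives back each whole match — 4 here.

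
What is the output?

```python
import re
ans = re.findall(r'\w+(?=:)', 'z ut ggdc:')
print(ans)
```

['ggdc']

Because the assertion is zero-width, the text it checks is not consumed and won't appear in the result.
Matches: at [5:9] → 'ggdc'.
`findall` yields the raw match text (1 of them) because the pattern has no groups.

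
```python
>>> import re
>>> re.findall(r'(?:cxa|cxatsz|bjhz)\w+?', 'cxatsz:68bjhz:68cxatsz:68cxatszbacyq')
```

['cxat', 'cxat', 'cxat']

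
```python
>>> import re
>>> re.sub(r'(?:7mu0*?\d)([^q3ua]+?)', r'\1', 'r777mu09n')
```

The pattern matches the literal '7mu', then zero or more of the literal '0' (lazy), then a digit (non-capturing group); then one or more of any character except [q3ua] (lazy) (captured).
`\1` in the replacement pulls in group 1's text for each match.

'r779n'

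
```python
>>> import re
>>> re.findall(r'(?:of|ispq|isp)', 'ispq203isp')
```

['ispq', 'isp']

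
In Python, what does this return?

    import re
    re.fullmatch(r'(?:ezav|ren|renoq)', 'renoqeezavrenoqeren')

None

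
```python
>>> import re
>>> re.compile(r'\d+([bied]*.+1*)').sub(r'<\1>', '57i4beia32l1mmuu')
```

Pattern: one or more of a digit; then zero or more of one of [bied], then one or more of any character, then zero or more of a literal '1' (captured).
Matches: at [0:16] → '57i4beia32l1mmuu'.
`\1` in the replacement pulls in group 1's text for each match.

'<i4beia32l1mmuu>'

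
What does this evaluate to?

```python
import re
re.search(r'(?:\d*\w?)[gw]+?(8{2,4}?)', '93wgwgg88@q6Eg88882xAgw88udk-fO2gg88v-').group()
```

'93wgwgg88'

This matches zero or more of a digit, then optionally a word character (non-capturing group); then one or more of one of [gw] (lazy); then 2 to 4 of a literal '8' (lazy) (captured).
`re.search` tries every starting position until one works.
The match spans [0:9] → '93wgwgg88'.
Captured: group 1 = '88'.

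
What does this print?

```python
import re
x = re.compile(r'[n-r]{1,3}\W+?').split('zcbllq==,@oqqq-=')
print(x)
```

['zcbll', '=,@o', '=']

Because the quantifier is non-greedy, it stops expanding at the earliest point where the rest of the pattern can succeed.
Each match becomes a cut point; 3 segments remain.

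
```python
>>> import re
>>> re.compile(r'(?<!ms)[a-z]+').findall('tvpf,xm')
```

['tvpf', 'xm']

`(?!…)`/`(?<!…)` only lets a position through if the neighbouring text does NOT match; no characters are consumed.
Scanning left to right: at [0:4] → 'tvpf'; at [5:7] → 'xm'.
`findall` yields the raw match text (2 of them) because the pattern has no groups.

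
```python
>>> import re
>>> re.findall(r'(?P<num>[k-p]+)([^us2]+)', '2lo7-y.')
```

Pattern: one or more of a character in [k-p] (captured as 'num'); then one or more of any character except [us2] (captured).
Scanning left to right: at [1:7] match 'lo7-y.', groups = ('lo', '7-y.').
With 2 capturing groups, `findall` returns a 2-tuple per match.

[('lo', '7-y.')]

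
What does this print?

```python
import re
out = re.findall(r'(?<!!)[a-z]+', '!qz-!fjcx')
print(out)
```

['z', 'jcx']

The negative lookahead/lookbehind blocks any match where the forbidden context is present.
With no groups in the pattern, `findall` gives back each whole match — 2 here.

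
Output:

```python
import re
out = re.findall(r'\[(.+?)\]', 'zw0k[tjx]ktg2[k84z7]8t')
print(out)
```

['tjx', 'k84z7']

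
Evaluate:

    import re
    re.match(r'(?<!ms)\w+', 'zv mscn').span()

(0, 2)

The negative lookahead/lookbehind blocks any match where the forbidden context is present.
`re.match` won't scan ahead — the pattern has to work from the very first character.
The match spans [0:2] → 'zv'.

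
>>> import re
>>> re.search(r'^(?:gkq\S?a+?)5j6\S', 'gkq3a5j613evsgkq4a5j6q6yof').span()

The pattern matches anchored at the start of the string; then the literal 'gkq', then optionally a non-whitespace character, then one or more of a literal 'a' (lazy) (non-capturing group); then the literal '5j6', then a non-whitespace character.
`re.search` scans for the first position where the pattern succeeds.
The match spans [0:9] → 'gkq3a5j61'.

(0, 9)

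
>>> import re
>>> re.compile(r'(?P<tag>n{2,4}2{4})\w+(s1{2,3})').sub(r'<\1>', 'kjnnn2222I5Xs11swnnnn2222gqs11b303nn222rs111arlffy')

Each match is replaced using the text its own group 1 captured.

'kj<nnn2222>arlffy'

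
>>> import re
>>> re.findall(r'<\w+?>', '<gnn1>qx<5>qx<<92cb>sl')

['<gnn1>', '<5>', '<92cb>']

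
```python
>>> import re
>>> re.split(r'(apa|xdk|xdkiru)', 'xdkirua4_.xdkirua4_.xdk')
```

['', 'xdk', 'irua4_.', 'xdk', 'irua4_.', 'xdk', '']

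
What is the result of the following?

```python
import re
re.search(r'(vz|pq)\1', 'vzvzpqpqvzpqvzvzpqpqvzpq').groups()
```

The match spans [0:4] → 'vzvz'.
Captured: group 1 = 'vz'.

('vz',)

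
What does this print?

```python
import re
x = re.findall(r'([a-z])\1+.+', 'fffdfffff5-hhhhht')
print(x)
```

`\1` is not a pattern — it's the concrete string captured by group 1, re-applied verbatim.
Matches: at [0:17] match 'fffdfffff5-hhhhht', group 1 = 'f'.
Because there's exactly one group, `findall` drops the full match and keeps group 1 from the one hit.

['f']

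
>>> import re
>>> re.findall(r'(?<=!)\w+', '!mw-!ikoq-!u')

['mw', 'ikoq', 'u']

The `(?=…)`/`(?<=…)` assertion just peeks at neighbouring text; it doesn't advance the match position.
Scanning left to right: at [1:3] → 'mw'; at [5:9] → 'ikoq'; at [11:12] → 'u'.
No capturing groups, so `findall` returns the 3 full match strings.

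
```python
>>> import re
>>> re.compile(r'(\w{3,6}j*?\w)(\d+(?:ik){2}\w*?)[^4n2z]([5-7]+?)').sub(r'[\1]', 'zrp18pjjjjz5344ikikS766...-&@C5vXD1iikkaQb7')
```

'[zrp18pjjjjz]66...-&@C5vXD1iikkaQb7'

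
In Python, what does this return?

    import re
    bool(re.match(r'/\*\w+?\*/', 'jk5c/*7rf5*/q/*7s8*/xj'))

`match` is anchored at position 0; if the pattern doesn't fit there, it returns None.
Here the string doesn't start with a match, so the call returns None, and `bool(None)` is False.

False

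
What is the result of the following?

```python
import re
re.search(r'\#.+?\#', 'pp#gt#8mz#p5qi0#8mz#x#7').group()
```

'#gt#'

Lazy quantifiers expand one character at a time until the remainder of the pattern can match.
`search` walks the string left to right and returns the first match it finds.
The match spans [2:6] → '#gt#'.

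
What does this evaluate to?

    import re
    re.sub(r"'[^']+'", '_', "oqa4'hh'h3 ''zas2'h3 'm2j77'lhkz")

"oqa4_h3 '_h3 _lhkz"

`sub` substitutes '_' at each match site.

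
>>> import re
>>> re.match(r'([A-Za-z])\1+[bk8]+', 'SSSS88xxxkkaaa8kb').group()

`\1` is not a pattern — it's the concrete string captured by group 1, re-applied verbatim.
`re.match` won't scan ahead — the pattern has to work from the very first character.
The match spans [0:6] → 'SSSS88'.
Captured: group 1 = 'S'.

'SSSS88'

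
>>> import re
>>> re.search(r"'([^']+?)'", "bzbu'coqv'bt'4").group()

"'coqv'"

Unlike `match`, `search` isn't anchored — it looks for the pattern anywhere in the string.
The match spans [4:10] → "'coqv'".
Captured: group 1 = 'coqv'.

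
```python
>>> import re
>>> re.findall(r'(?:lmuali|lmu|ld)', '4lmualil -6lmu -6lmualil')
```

Alternation tries branches left to right and keeps the first one that lets the overall match succeed at that position.
Walking the string: at [1:7] → 'lmuali'; at [11:14] → 'lmu'; at [17:23] → 'lmuali'.
Since nothing is captured, `findall` lists the 3 matched substrings directly.

['lmuali', 'lmu', 'lmuali']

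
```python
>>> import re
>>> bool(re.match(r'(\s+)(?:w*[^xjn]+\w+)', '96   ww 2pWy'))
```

`re.match` only tries the pattern at the start of the string.
Here the string doesn't start with a match, so the call returns None, and `bool(None)` is False.

False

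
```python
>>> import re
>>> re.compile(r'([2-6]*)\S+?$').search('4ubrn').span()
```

(0, 5)

This matches zero or more of a character in [2-6] (captured); then one or more of a non-whitespace character (lazy); then anchored at the end.
The match spans [0:5] → '4ubrn'.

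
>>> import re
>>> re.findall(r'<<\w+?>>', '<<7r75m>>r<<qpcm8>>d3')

['<<7r75m>>', '<<qpcm8>>']

Since nothing is captured, `findall` lists the 2 matched substrings directly.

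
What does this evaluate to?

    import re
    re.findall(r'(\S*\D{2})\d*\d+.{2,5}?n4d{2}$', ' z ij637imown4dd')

`findall` collects group 1 from the one match (1 total).

['ij']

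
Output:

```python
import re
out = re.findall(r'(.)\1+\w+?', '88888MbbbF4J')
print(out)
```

The backreference `\1` re-matches whatever the first group consumed, character for character.
Scanning left to right: at [0:6] match '88888M', group 1 = '8'; at [6:10] match 'bbbF', group 1 = 'b'.
Because there's exactly one group, `findall` drops the full match and keeps group 1 from each hit.

['8', 'b']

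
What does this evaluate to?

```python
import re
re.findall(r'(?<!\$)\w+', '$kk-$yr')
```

Because the assertion is negative and zero-width, positions next to the forbidden text are skipped.
Walking the string: at [2:3] → 'k'; at [6:7] → 'r'.
No capturing groups, so `findall` returns the 2 full match strings.

['k', 'r']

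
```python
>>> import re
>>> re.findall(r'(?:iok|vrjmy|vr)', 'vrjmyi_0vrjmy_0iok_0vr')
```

['vrjmy', 'vrjmy', 'iok', 'vr']

Alternation tries branches left to right and keeps the first one that lets the overall match succeed at that position.
With no groups in the pattern, `findall` gives back each whole match — 4 here.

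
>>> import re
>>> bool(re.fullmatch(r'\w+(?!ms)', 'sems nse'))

False

The negative lookaround is zero-width — it rules out positions where the adjacent text would match, without consuming anything.
`fullmatch` succeeds only if the pattern covers the string from start to end.
Here the pattern can't cover the whole string, so the call returns None, and `bool(None)` is False.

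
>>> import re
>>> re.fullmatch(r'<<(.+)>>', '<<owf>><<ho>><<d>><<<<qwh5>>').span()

(0, 28)

`re.fullmatch` is like wrapping the pattern in `^…$` (in single-line mode).
The match spans [0:28] → '<<owf>><<ho>><<d>><<<<qwh5>>'.
Captured: group 1 = 'owf>><<ho>><<d>><<<<qwh5'.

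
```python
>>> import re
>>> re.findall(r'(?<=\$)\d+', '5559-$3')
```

Because the assertion is zero-width, the text it checks is not consumed and won't appear in the result.
`findall` yields the raw match text (1 of them) because the pattern has no groups.

['3']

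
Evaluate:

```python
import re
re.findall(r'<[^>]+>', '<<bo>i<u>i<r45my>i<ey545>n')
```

`findall` yields the raw match text (4 of them) because the pattern has no groups.

['<<bo>', '<u>', '<r45my>', '<ey545>']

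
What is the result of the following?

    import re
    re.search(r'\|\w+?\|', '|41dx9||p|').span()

(0, 7)

The match spans [0:7] → '|41dx9|'.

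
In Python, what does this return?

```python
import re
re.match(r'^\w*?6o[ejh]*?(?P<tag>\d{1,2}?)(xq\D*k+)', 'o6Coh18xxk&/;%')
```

The pattern matches anchored at the start of the string; then zero or more of a word character (lazy); then the literal '6o', then zero or more of one of [ejh] (lazy); then 1 to 2 of a digit (lazy) (captured as 'tag'); then the literal 'xq', then zero or more of a non-digit, then one or more of a literal 'k' (captured).
With `match`, the pattern is implicitly anchored at the beginning.
Here the string doesn't start with a match, so the call returns None.

None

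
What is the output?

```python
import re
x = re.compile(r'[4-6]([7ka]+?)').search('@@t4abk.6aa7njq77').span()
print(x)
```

(3, 5)

The match spans [3:5] → '4a'.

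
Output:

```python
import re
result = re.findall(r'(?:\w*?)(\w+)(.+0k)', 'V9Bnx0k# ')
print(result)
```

[('V9Bn', 'x0k')]

This matches zero or more of a word character (lazy) (non-capturing group); then one or more of a word character (captured); then one or more of any character, then the literal '0k' (captured).
With the lazy modifier that quantifier settles for the fewest repetitions that let the rest of the pattern succeed (the atoms after it are unaffected and can still be greedy).
Matches: at [0:7] match 'V9Bnx0k', groups = ('V9Bn', 'x0k').
With 2 capturing groups, `findall` returns a 2-tuple per match.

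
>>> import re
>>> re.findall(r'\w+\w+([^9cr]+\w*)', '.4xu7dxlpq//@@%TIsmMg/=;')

This matches one or more of a word character, then one or more of a word character; then one or more of any character except [9cr], then zero or more of a word character (captured).
Scanning left to right: at [1:24] match '4xu7dxlpq//@@%TIsmMg/=;', group 1 = '//@@%TIsmMg/=;'.
One capturing group, so `findall` returns just the captured substring from the one match — 1 in all.

['//@@%TIsmMg/=;']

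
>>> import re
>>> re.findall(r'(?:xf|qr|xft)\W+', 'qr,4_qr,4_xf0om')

['qr,', 'qr,']

`findall` yields the raw match text (2 of them) because the pattern has no groups.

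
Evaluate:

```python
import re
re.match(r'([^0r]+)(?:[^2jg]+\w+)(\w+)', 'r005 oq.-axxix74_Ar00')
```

`re.match` only tries the pattern at the start of the string.
Here position 0 doesn't satisfy it, so the call returns None.

None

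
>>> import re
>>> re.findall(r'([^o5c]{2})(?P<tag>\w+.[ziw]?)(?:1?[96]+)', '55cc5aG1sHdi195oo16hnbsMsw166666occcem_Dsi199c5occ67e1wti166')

[('aG', '1sHdi195oo16hnbsMsw166666occcem_Dsi199c5occ67e1wti16')]

This matches exactly 2 of any character except [o5c] (captured); then one or more of a word character, then any character, then optionally one of [ziw] (captured as 'tag'); then optionally a literal '1', then one or more of one of [96] (non-capturing group).
Matches: at [5:60] match 'aG1sHdi195oo16hnbsMsw166666occcem_Dsi199c5occ67e1wti166', groups = ('aG', '1sHdi195oo16hnbsMsw166666occcem_Dsi199c5occ67e1wti16').
2 groups means the one result is a tuple of 2 captured strings — 1 here.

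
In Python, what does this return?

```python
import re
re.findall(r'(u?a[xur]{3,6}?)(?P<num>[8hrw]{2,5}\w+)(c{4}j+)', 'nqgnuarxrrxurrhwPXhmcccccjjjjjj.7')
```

[('uarxrrxu', 'rrhwPXhmc', 'ccccjjjjjj')]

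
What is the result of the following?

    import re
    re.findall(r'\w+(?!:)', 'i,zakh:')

['i', 'zak']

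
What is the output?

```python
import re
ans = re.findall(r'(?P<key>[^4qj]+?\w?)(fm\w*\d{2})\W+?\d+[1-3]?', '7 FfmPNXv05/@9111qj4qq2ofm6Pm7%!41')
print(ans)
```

Pattern: one or more of any character except [4qj] (lazy), then optionally a word character (captured as 'key'); then the literal 'fm', then zero or more of a word character, then exactly 2 of a digit (captured); then one or more of a non-word character (lazy); then one or more of a digit; then optionally a character in [1-3].
Scanning left to right: at [0:17] match '7 FfmPNXv05/@9111', groups = ('7 F', 'fmPNXv05').
With 2 capturing groups, `findall` returns a 2-tuple per match.

[('7 F', 'fmPNXv05')]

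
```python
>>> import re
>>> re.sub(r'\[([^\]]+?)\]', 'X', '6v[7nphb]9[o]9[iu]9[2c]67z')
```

'6vX9X9X9X67z'

Matches: at [2:9] → '[7nphb]'; at [10:13] → '[o]'; at [14:18] → '[iu]'; at [19:23] → '[2c]'.
`sub` substitutes 'X' at each match site.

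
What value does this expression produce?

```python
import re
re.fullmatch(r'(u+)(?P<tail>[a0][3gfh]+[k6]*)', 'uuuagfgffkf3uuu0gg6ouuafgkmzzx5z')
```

The pattern matches one or more of a literal 'u' (captured); then one of [a0], then one or more of one of [3gfh], then zero or more of one of [k6] (captured as 'tail').
`re.fullmatch` requires the pattern to consume the entire string.
Here the string isn't matched end-to-end, so the call returns None.

None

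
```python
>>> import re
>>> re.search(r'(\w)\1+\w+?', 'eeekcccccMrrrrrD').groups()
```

('e',)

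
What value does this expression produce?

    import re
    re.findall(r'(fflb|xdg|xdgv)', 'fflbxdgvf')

Alternation tries branches left to right and keeps the first one that lets the overall match succeed at that position.
Matches: at [0:4] match 'fflb', group 1 = 'fflb'; at [4:7] match 'xdg', group 1 = 'xdg'.
One capturing group, so `findall` returns just the captured substring from each match — 2 in all.

['fflb', 'xdg']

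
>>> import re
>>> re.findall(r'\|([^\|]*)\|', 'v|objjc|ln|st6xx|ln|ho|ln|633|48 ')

['objjc', 'st6xx', 'ho', '633']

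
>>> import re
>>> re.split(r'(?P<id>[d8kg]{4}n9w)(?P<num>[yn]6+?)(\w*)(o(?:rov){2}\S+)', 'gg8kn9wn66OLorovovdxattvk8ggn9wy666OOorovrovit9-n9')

Pattern: exactly 4 of one of [d8kg], then the literal 'n9w' (captured as 'id'); then one of [yn], then one or more of a literal '6' (lazy) (captured as 'num'); then zero or more of a word character (captured); then the literal 'o', then the literal 'rov' repeated 2 times, then one or more of a non-whitespace character (captured).
With the lazy modifier that quantifier settles for the fewest repetitions that let the rest of the pattern succeed (the atoms after it are unaffected and can still be greedy).
Matches to split on: at [0:50] → 'gg8kn9wn66OLorovovdxattvk8ggn9wy666OOorovrovit9-n9'.
With a capturing group present, the delimiter's captured portion is kept in the result list.

['', 'gg8kn9w', 'n6', '6OLorovovdxattvk8ggn9wy666OO', 'orovrovit9-n9', '']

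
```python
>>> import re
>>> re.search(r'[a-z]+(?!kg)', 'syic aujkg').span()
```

(0, 4)

`(?!…)`/`(?<!…)` only lets a position through if the neighbouring text does NOT match; no characters are consumed.
The match spans [0:4] → 'syic'.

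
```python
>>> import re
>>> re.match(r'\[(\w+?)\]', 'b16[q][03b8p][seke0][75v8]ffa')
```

`re.match` only tries the pattern at the start of the string.
Here the string doesn't start with a match, so the call returns None.

None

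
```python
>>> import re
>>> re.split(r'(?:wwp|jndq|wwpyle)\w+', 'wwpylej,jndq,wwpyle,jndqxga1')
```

['', ',jndq,', ',', '']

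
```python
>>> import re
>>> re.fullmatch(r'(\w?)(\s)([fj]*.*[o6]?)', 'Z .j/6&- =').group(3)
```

This matches optionally a word character (captured); then whitespace (captured); then zero or more of one of [fj], then zero or more of any character, then optionally one of [o6] (captured).
`re.fullmatch` requires the pattern to consume the entire string.
The match spans [0:10] → 'Z .j/6&- ='.
Captured: group 1 = 'Z', group 2 = ' ', group 3 = '.j/6&- ='.

'.j/6&- ='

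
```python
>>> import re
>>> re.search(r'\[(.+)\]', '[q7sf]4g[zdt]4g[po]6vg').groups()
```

('q7sf]4g[zdt]4g[po',)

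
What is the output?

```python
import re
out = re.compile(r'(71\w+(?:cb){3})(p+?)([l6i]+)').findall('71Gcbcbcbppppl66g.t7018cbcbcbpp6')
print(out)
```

The pattern matches the literal '71', then one or more of a word character, then the literal 'cb' repeated 3 times (captured); then one or more of a literal 'p' (lazy) (captured); then one or more of one of [l6i] (captured).
Multiple groups make `findall` return tuples — one 3-tuple for the one match.

[('71Gcbcbcb', 'pppp', 'l66')]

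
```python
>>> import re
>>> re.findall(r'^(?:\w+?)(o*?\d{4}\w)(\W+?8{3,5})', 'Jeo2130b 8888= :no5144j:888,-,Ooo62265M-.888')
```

This matches anchored at the start of the string; then one or more of a word character (lazy) (non-capturing group); then zero or more of a literal 'o' (lazy), then exactly 4 of a digit, then a word character (captured); then one or more of a non-word character (lazy), then 3 to 5 of the literal '8' (captured).
The `?` after the quantifier makes it lazy — it takes as little as possible before letting the rest of the pattern try.
Matches: at [0:13] match 'Jeo2130b 8888', groups = ('o2130b', ' 8888').
Multiple groups make `findall` return tuples — one 2-tuple for the one match.

[('o2130b', ' 8888')]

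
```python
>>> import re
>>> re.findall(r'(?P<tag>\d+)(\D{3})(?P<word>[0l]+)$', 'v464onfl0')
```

This matches one or more of a digit (captured as 'tag'); then exactly 3 of a non-digit (captured); then one or more of one of [0l] (captured as 'word'); then anchored at the end.
Matches: at [1:9] match '464onfl0', groups = ('464', 'onf', 'l0').
`findall` packs the 3 group values into a tuple for every match.

[('464', 'onf', 'l0')]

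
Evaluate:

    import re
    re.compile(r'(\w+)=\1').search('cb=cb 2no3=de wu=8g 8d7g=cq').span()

`\1` has to match the exact text group 1 already captured.
The match spans [0:5] → 'cb=cb'.

(0, 5)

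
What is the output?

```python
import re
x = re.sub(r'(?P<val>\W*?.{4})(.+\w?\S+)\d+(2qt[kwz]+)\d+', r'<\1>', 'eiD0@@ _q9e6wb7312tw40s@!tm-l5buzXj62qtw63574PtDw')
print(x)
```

Pattern: zero or more of a non-word character (lazy), then exactly 4 of any character (captured as 'val'); then one or more of any character, then optionally a word character, then one or more of a non-whitespace character (captured); then one or more of a digit; then the literal '2qt', then one or more of one of [kwz] (captured); then one or more of a digit.
Matches: at [0:45] → 'eiD0@@ _q9e6wb7312tw40s@!tm-l5buzXj62qtw63574'.
Each match is replaced using the text its own group 1 captured.

<eiD0>PtDw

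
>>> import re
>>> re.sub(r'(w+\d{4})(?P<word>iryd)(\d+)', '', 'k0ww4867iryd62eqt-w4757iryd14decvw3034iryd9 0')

'k0eqt-decv 0'

This matches one or more of the literal 'w', then exactly 4 of a digit (captured); then the literal 'iry', then a literal 'd' (captured as 'word'); then one or more of a digit (captured).
Matches: at [2:14] → 'ww4867iryd62'; at [18:29] → 'w4757iryd14'; at [33:43] → 'w3034iryd9'.
Each match is replaced by ''.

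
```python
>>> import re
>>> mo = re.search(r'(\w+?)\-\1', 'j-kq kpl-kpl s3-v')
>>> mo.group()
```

A backreference is literal: `\1` must see the identical characters the first group matched.
The match spans [5:12] → 'kpl-kpl'.

'kpl-kpl'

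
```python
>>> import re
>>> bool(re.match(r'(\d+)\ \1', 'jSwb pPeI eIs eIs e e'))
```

A backreference is literal: `\1` must see the identical characters the first group matched.
With `match`, the pattern is implicitly anchored at the beginning.
Here the string doesn't start with a match, so the call returns None, and `bool(None)` is False.

False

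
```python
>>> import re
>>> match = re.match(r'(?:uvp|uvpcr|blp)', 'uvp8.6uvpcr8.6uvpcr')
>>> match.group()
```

`re.match` won't scan ahead — the pattern has to work from the very first character.
The match spans [0:3] → 'uvp'.

'uvp'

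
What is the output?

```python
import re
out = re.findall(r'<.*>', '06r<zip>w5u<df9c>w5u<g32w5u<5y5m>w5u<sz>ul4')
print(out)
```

No capturing groups, so `findall` returns the 1 full match string.

['<zip>w5u<df9c>w5u<g32w5u<5y5m>w5u<sz>']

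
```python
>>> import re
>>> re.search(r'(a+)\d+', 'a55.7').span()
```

(0, 3)

This matches one or more of a literal 'a' (captured); then one or more of a digit.
`re.search` scans for the first position where the pattern succeeds.
The match spans [0:3] → 'a55'.
Captured: group 1 = 'a'.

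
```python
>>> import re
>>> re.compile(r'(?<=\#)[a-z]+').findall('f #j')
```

['j']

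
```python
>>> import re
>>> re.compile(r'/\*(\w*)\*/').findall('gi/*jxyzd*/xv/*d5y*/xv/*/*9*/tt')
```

`findall` collects group 1 from each match (3 total).

['jxyzd', 'd5y', '9']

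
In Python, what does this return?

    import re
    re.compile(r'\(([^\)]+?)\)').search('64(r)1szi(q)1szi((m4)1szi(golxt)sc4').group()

`re.search` tries every starting position until one works.
The match spans [2:5] → '(r)'.
Captured: group 1 = 'r'.

'(r)'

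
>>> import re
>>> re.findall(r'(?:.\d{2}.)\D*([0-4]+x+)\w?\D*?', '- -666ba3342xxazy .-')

['3342xx']

The pattern matches any character, then exactly 2 of a digit, then any character (non-capturing group); then zero or more of a non-digit; then one or more of a character in [0-4], then one or more of the literal 'x' (captured); then optionally a word character, then zero or more of a non-digit (lazy).
Matches: at [2:15] match '-666ba3342xxa', group 1 = '3342xx'.
`findall` collects group 1 from the one match (1 total).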